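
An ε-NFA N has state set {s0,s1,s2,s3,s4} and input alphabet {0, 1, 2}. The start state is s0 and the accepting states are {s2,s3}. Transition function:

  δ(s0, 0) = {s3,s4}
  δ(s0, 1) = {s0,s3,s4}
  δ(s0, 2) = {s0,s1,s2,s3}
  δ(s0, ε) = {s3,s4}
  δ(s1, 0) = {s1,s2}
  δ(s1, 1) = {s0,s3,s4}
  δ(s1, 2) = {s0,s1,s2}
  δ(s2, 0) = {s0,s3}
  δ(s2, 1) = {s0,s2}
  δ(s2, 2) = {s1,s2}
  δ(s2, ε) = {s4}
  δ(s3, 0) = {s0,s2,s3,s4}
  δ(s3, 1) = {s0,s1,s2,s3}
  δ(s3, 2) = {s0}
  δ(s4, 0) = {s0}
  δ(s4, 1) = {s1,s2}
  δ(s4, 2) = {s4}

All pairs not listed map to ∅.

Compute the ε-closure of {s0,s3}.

Begin with {s0,s3}.
s0 →ε {s3,s4}; add s4.
ε-closure = {s0,s3,s4}.

{s0,s3,s4}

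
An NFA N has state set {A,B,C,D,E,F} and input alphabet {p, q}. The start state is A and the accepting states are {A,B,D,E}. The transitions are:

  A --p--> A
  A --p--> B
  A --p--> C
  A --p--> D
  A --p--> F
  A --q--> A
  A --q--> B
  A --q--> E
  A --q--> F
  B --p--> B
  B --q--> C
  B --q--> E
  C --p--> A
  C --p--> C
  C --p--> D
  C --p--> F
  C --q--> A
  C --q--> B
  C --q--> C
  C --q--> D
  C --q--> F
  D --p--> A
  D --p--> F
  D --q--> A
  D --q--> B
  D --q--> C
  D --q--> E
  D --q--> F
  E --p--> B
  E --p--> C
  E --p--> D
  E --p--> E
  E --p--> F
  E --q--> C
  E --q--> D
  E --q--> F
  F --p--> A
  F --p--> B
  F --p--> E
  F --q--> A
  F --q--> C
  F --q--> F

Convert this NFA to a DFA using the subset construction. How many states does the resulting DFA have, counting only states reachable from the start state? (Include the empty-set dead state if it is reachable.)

4

Start state of the DFA: {A}.
{A} --p--> {A,B,C,D,F}  [new]
{A} --q--> {A,B,E,F}  [new]
{A,B,C,D,F} --p--> {A,B,C,D,E,F}  [new]
{A,B,C,D,F} --q--> {A,B,C,D,E,F}  [seen]
{A,B,E,F} --p--> {A,B,C,D,E,F}  [seen]
{A,B,E,F} --q--> {A,B,C,D,E,F}  [seen]
{A,B,C,D,E,F} --p--> {A,B,C,D,E,F}  [seen]
{A,B,C,D,E,F} --q--> {A,B,C,D,E,F}  [seen]
Reachable DFA states: {A}, {A,B,C,D,F}, {A,B,E,F}, {A,B,C,D,E,F}.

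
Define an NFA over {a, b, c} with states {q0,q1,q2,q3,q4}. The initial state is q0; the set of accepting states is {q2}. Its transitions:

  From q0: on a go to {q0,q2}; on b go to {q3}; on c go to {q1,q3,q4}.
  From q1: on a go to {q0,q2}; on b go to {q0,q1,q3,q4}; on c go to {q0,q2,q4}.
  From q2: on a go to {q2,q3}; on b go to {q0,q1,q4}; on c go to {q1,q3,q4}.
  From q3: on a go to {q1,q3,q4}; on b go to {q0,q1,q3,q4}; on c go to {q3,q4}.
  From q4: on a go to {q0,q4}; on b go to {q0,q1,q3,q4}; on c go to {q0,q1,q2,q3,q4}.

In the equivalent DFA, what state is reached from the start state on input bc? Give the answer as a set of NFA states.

Start: {q0}.
δ(q0,b) = {q3}.
Union: {q3}.
After b: {q3}.
δ(q3,c) = {q3,q4}.
Union: {q3,q4}.
After c: {q3,q4}.

{q3,q4}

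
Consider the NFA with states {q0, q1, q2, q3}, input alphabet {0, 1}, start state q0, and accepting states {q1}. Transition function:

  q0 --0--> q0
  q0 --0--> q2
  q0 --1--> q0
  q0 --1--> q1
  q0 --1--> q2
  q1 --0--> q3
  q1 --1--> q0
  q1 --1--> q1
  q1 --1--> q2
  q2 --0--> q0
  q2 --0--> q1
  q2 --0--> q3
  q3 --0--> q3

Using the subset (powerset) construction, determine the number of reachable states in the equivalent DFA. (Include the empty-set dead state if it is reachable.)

Start state of the DFA: {q0}.
{q0} --0--> {q0, q2}  [new]
{q0} --1--> {q0, q1, q2}  [new]
{q0, q2} --0--> {q0, q1, q2, q3}  [new]
{q0, q2} --1--> {q0, q1, q2}  [seen]
{q0, q1, q2} --0--> {q0, q1, q2, q3}  [seen]
{q0, q1, q2} --1--> {q0, q1, q2}  [seen]
{q0, q1, q2, q3} --0--> {q0, q1, q2, q3}  [seen]
{q0, q1, q2, q3} --1--> {q0, q1, q2}  [seen]
Reachable DFA states: {q0}, {q0, q2}, {q0, q1, q2}, {q0, q1, q2, q3}.

4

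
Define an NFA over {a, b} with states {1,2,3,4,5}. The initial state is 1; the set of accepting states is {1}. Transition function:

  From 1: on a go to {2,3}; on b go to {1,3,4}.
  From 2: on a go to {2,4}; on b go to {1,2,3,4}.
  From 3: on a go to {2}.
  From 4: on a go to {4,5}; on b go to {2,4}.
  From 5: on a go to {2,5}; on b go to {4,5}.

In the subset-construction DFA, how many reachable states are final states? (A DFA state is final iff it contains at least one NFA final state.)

4

Start state of the DFA: {1}.
{1} --a--> {2,3}  [new]
{1} --b--> {1,3,4}  [new]
{2,3} --a--> {2,4}  [new]
{2,3} --b--> {1,2,3,4}  [new]
{1,3,4} --a--> {2,3,4,5}  [new]
{1,3,4} --b--> {1,2,3,4}  [seen]
{2,4} --a--> {2,4,5}  [new]
{2,4} --b--> {1,2,3,4}  [seen]
{1,2,3,4} --a--> {2,3,4,5}  [seen]
{1,2,3,4} --b--> {1,2,3,4}  [seen]
{2,3,4,5} --a--> {2,4,5}  [seen]
{2,3,4,5} --b--> {1,2,3,4,5}  [new]
{2,4,5} --a--> {2,4,5}  [seen]
{2,4,5} --b--> {1,2,3,4,5}  [seen]
{1,2,3,4,5} --a--> {2,3,4,5}  [seen]
{1,2,3,4,5} --b--> {1,2,3,4,5}  [seen]
Reachable DFA states: {1}, {2,3}, {1,3,4}, {2,4}, {1,2,3,4}, {2,3,4,5}, {2,4,5}, {1,2,3,4,5}.
Accepting DFA states (contain an NFA accepting state): {1}, {1,3,4}, {1,2,3,4}, {1,2,3,4,5}.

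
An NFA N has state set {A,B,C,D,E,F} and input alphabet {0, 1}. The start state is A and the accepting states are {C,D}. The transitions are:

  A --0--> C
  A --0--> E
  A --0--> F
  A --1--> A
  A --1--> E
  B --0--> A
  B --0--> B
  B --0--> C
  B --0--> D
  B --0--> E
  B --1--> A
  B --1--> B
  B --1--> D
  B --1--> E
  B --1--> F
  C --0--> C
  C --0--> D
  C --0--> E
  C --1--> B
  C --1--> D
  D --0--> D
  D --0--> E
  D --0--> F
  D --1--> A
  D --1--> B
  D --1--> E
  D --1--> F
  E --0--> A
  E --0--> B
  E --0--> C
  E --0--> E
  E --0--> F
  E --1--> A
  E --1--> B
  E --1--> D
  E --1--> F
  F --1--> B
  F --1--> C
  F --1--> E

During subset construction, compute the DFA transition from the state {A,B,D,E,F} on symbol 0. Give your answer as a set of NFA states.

{A,B,C,D,E,F}

δ(A,0) = {C,E,F}; δ(B,0) = {A,B,C,D,E}; δ(D,0) = {D,E,F}; δ(E,0) = {A,B,C,E,F}; δ(F,0) = ∅.
Union: {A,B,C,D,E,F}.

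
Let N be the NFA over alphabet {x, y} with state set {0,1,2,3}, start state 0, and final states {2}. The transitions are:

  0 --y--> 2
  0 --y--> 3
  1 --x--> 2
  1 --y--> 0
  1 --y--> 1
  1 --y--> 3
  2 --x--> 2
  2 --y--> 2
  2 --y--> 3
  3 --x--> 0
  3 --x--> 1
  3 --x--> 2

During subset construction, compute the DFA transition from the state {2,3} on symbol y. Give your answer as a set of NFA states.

{2,3}

δ(2,y) = {2,3}; δ(3,y) = ∅.
Union: {2,3}.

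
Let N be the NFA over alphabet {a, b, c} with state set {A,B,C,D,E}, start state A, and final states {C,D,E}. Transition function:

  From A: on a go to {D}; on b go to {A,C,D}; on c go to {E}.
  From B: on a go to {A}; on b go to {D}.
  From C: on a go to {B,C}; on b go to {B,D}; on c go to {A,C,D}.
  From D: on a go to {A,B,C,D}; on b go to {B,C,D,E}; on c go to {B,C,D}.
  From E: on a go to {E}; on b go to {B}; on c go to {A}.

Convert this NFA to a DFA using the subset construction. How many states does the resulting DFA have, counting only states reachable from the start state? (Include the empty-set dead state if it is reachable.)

Start state of the DFA: {A}.
{A} --a--> {D}  [new]
{A} --b--> {A,C,D}  [new]
{A} --c--> {E}  [new]
{D} --a--> {A,B,C,D}  [new]
{D} --b--> {B,C,D,E}  [new]
{D} --c--> {B,C,D}  [new]
{A,C,D} --a--> {A,B,C,D}  [seen]
{A,C,D} --b--> {A,B,C,D,E}  [new]
{A,C,D} --c--> {A,B,C,D,E}  [seen]
{E} --a--> {E}  [seen]
{E} --b--> {B}  [new]
{E} --c--> {A}  [seen]
{A,B,C,D} --a--> {A,B,C,D}  [seen]
{A,B,C,D} --b--> {A,B,C,D,E}  [seen]
{A,B,C,D} --c--> {A,B,C,D,E}  [seen]
{B,C,D,E} --a--> {A,B,C,D,E}  [seen]
{B,C,D,E} --b--> {B,C,D,E}  [seen]
{B,C,D,E} --c--> {A,B,C,D}  [seen]
{B,C,D} --a--> {A,B,C,D}  [seen]
{B,C,D} --b--> {B,C,D,E}  [seen]
{B,C,D} --c--> {A,B,C,D}  [seen]
{A,B,C,D,E} --a--> {A,B,C,D,E}  [seen]
{A,B,C,D,E} --b--> {A,B,C,D,E}  [seen]
{A,B,C,D,E} --c--> {A,B,C,D,E}  [seen]
{B} --a--> {A}  [seen]
{B} --b--> {D}  [seen]
{B} --c--> ∅  [new]
∅ --a--> ∅  [seen]
∅ --b--> ∅  [seen]
∅ --c--> ∅  [seen]
Reachable DFA states: {A}, {D}, {A,C,D}, {E}, {A,B,C,D}, {B,C,D,E}, {B,C,D}, {A,B,C,D,E}, {B}, ∅.

10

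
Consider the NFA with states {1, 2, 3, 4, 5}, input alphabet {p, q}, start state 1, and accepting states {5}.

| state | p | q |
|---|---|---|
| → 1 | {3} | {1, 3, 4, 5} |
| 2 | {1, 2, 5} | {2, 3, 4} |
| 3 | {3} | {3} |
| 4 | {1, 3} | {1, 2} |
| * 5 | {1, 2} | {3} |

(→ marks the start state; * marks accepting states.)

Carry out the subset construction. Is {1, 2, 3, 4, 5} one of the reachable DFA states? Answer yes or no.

Start state of the DFA: {1}.
{1} --p--> {3}  [new]
{1} --q--> {1, 3, 4, 5}  [new]
{3} --p--> {3}  [seen]
{3} --q--> {3}  [seen]
{1, 3, 4, 5} --p--> {1, 2, 3}  [new]
{1, 3, 4, 5} --q--> {1, 2, 3, 4, 5}  [new]
{1, 2, 3} --p--> {1, 2, 3, 5}  [new]
{1, 2, 3} --q--> {1, 2, 3, 4, 5}  [seen]
{1, 2, 3, 4, 5} --p--> {1, 2, 3, 5}  [seen]
{1, 2, 3, 4, 5} --q--> {1, 2, 3, 4, 5}  [seen]
{1, 2, 3, 5} --p--> {1, 2, 3, 5}  [seen]
{1, 2, 3, 5} --q--> {1, 2, 3, 4, 5}  [seen]
Reachable DFA states: {1}, {3}, {1, 3, 4, 5}, {1, 2, 3}, {1, 2, 3, 4, 5}, {1, 2, 3, 5}.
{1, 2, 3, 4, 5} is among them.

yes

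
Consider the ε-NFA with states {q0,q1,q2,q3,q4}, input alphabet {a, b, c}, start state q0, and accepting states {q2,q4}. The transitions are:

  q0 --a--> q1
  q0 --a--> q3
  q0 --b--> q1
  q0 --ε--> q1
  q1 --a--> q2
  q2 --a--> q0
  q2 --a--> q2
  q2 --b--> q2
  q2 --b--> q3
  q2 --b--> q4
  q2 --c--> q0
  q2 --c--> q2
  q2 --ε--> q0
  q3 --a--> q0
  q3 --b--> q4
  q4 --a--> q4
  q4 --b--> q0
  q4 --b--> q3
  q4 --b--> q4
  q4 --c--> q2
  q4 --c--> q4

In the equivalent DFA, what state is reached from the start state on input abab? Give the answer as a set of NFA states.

Start: {q0,q1}.
δ(q0,a) = {q1,q3}; δ(q1,a) = {q2}.
Union: {q1,q2,q3}.
ε-closure gives {q0,q1,q2,q3}.
After a: {q0,q1,q2,q3}.
δ(q0,b) = {q1}; δ(q1,b) = ∅; δ(q2,b) = {q2,q3,q4}; δ(q3,b) = {q4}.
Union: {q1,q2,q3,q4}.
ε-closure gives {q0,q1,q2,q3,q4}.
After b: {q0,q1,q2,q3,q4}.
δ(q0,a) = {q1,q3}; δ(q1,a) = {q2}; δ(q2,a) = {q0,q2}; δ(q3,a) = {q0}; δ(q4,a) = {q4}.
Union: {q0,q1,q2,q3,q4}.
After a: {q0,q1,q2,q3,q4}.
δ(q0,b) = {q1}; δ(q1,b) = ∅; δ(q2,b) = {q2,q3,q4}; δ(q3,b) = {q4}; δ(q4,b) = {q0,q3,q4}.
Union: {q0,q1,q2,q3,q4}.
After b: {q0,q1,q2,q3,q4}.

{q0,q1,q2,q3,q4}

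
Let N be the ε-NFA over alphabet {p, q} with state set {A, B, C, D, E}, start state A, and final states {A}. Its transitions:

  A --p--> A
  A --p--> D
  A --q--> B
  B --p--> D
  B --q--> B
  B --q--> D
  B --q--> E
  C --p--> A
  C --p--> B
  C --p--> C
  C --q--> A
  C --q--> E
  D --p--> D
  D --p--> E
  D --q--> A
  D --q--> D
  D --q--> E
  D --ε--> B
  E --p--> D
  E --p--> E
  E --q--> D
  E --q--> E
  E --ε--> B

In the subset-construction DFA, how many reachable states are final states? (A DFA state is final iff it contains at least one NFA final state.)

3

Start state of the DFA: {A} (ε-closure of the NFA start).
{A} --p--> {A, B, D}  [new]
{A} --q--> {B}  [new]
{A, B, D} --p--> {A, B, D, E}  [new]
{A, B, D} --q--> {A, B, D, E}  [seen]
{B} --p--> {B, D}  [new]
{B} --q--> {B, D, E}  [new]
{A, B, D, E} --p--> {A, B, D, E}  [seen]
{A, B, D, E} --q--> {A, B, D, E}  [seen]
{B, D} --p--> {B, D, E}  [seen]
{B, D} --q--> {A, B, D, E}  [seen]
{B, D, E} --p--> {B, D, E}  [seen]
{B, D, E} --q--> {A, B, D, E}  [seen]
Reachable DFA states: {A}, {A, B, D}, {B}, {A, B, D, E}, {B, D}, {B, D, E}.
Accepting DFA states (contain an NFA accepting state): {A}, {A, B, D}, {A, B, D, E}.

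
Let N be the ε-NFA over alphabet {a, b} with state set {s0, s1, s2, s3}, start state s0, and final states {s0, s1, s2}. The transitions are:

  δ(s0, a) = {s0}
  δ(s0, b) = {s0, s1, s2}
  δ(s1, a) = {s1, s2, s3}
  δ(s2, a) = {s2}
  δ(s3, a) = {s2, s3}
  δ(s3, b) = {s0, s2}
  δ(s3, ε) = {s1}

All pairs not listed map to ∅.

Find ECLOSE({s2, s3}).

{s1, s2, s3}

Begin with {s2, s3}.
s3 →ε {s1}; add s1.
ε-closure = {s1, s2, s3}.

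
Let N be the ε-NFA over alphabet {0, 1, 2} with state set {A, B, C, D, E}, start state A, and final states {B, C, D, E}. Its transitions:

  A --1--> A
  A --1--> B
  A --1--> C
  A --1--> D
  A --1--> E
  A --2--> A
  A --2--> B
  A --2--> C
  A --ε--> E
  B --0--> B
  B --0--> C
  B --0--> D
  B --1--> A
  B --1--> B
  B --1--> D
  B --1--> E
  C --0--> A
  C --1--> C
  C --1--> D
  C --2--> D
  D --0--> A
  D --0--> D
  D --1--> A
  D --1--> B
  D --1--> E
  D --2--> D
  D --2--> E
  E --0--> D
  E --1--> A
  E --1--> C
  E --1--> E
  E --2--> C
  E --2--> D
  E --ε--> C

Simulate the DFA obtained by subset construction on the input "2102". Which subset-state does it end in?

{A, B, C, D, E}

Start: {A, C, E}.
δ(A,2) = {A, B, C}; δ(C,2) = {D}; δ(E,2) = {C, D}.
Union: {A, B, C, D}.
ε-closure gives {A, B, C, D, E}.
After 2: {A, B, C, D, E}.
δ(A,1) = {A, B, C, D, E}; δ(B,1) = {A, B, D, E}; δ(C,1) = {C, D}; δ(D,1) = {A, B, E}; δ(E,1) = {A, C, E}.
Union: {A, B, C, D, E}.
After 1: {A, B, C, D, E}.
δ(A,0) = ∅; δ(B,0) = {B, C, D}; δ(C,0) = {A}; δ(D,0) = {A, D}; δ(E,0) = {D}.
Union: {A, B, C, D}.
ε-closure gives {A, B, C, D, E}.
After 0: {A, B, C, D, E}.
δ(A,2) = {A, B, C}; δ(B,2) = ∅; δ(C,2) = {D}; δ(D,2) = {D, E}; δ(E,2) = {C, D}.
Union: {A, B, C, D, E}.
After 2: {A, B, C, D, E}.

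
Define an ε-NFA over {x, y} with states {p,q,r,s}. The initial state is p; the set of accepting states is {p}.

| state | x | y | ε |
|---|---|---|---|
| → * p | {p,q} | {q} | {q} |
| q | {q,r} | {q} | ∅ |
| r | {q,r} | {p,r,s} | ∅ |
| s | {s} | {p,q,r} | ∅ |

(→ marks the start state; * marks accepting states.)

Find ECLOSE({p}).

{p,q}

Begin with {p}.
p →ε {q}; add q.
ε-closure = {p,q}.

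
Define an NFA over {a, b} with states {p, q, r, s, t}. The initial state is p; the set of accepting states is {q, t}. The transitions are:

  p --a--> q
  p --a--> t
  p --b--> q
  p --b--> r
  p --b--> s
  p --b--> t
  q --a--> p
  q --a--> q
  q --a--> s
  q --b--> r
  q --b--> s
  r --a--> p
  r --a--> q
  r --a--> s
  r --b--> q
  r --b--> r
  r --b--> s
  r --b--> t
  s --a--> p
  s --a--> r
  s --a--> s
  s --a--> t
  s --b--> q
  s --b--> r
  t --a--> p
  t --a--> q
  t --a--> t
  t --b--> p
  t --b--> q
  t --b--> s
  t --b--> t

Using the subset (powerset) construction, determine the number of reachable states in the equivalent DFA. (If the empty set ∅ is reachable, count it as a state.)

Start state of the DFA: {p}.
{p} --a--> {q, t}  [new]
{p} --b--> {q, r, s, t}  [new]
{q, t} --a--> {p, q, s, t}  [new]
{q, t} --b--> {p, q, r, s, t}  [new]
{q, r, s, t} --a--> {p, q, r, s, t}  [seen]
{q, r, s, t} --b--> {p, q, r, s, t}  [seen]
{p, q, s, t} --a--> {p, q, r, s, t}  [seen]
{p, q, s, t} --b--> {p, q, r, s, t}  [seen]
{p, q, r, s, t} --a--> {p, q, r, s, t}  [seen]
{p, q, r, s, t} --b--> {p, q, r, s, t}  [seen]
Reachable DFA states: {p}, {q, t}, {q, r, s, t}, {p, q, s, t}, {p, q, r, s, t}.

5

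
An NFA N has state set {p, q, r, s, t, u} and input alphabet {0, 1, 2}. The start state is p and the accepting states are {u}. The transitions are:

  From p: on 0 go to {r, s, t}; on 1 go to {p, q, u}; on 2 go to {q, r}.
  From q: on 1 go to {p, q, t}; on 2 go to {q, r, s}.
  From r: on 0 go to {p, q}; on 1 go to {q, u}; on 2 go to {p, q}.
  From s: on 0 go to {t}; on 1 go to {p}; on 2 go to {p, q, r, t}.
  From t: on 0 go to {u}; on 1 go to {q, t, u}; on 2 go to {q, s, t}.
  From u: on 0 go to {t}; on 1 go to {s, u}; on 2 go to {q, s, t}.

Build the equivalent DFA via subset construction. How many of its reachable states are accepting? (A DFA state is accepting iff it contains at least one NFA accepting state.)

Start state of the DFA: {p}.
{p} --0--> {r, s, t}  [new]
{p} --1--> {p, q, u}  [new]
{p} --2--> {q, r}  [new]
{r, s, t} --0--> {p, q, t, u}  [new]
{r, s, t} --1--> {p, q, t, u}  [seen]
{r, s, t} --2--> {p, q, r, s, t}  [new]
{p, q, u} --0--> {r, s, t}  [seen]
{p, q, u} --1--> {p, q, s, t, u}  [new]
{p, q, u} --2--> {q, r, s, t}  [new]
{q, r} --0--> {p, q}  [new]
{q, r} --1--> {p, q, t, u}  [seen]
{q, r} --2--> {p, q, r, s}  [new]
{p, q, t, u} --0--> {r, s, t, u}  [new]
{p, q, t, u} --1--> {p, q, s, t, u}  [seen]
{p, q, t, u} --2--> {q, r, s, t}  [seen]
{p, q, r, s, t} --0--> {p, q, r, s, t, u}  [new]
{p, q, r, s, t} --1--> {p, q, t, u}  [seen]
{p, q, r, s, t} --2--> {p, q, r, s, t}  [seen]
{p, q, s, t, u} --0--> {r, s, t, u}  [seen]
{p, q, s, t, u} --1--> {p, q, s, t, u}  [seen]
{p, q, s, t, u} --2--> {p, q, r, s, t}  [seen]
{q, r, s, t} --0--> {p, q, t, u}  [seen]
{q, r, s, t} --1--> {p, q, t, u}  [seen]
{q, r, s, t} --2--> {p, q, r, s, t}  [seen]
{p, q} --0--> {r, s, t}  [seen]
{p, q} --1--> {p, q, t, u}  [seen]
{p, q} --2--> {q, r, s}  [new]
{p, q, r, s} --0--> {p, q, r, s, t}  [seen]
{p, q, r, s} --1--> {p, q, t, u}  [seen]
{p, q, r, s} --2--> {p, q, r, s, t}  [seen]
{r, s, t, u} --0--> {p, q, t, u}  [seen]
{r, s, t, u} --1--> {p, q, s, t, u}  [seen]
{r, s, t, u} --2--> {p, q, r, s, t}  [seen]
{p, q, r, s, t, u} --0--> {p, q, r, s, t, u}  [seen]
{p, q, r, s, t, u} --1--> {p, q, s, t, u}  [seen]
{p, q, r, s, t, u} --2--> {p, q, r, s, t}  [seen]
{q, r, s} --0--> {p, q, t}  [new]
{q, r, s} --1--> {p, q, t, u}  [seen]
{q, r, s} --2--> {p, q, r, s, t}  [seen]
{p, q, t} --0--> {r, s, t, u}  [seen]
{p, q, t} --1--> {p, q, t, u}  [seen]
{p, q, t} --2--> {q, r, s, t}  [seen]
Reachable DFA states: {p}, {r, s, t}, {p, q, u}, {q, r}, {p, q, t, u}, {p, q, r, s, t}, {p, q, s, t, u}, {q, r, s, t}, {p, q}, {p, q, r, s}, {r, s, t, u}, {p, q, r, s, t, u}, {q, r, s}, {p, q, t}.
Accepting DFA states (contain an NFA accepting state): {p, q, u}, {p, q, t, u}, {p, q, s, t, u}, {r, s, t, u}, {p, q, r, s, t, u}.

5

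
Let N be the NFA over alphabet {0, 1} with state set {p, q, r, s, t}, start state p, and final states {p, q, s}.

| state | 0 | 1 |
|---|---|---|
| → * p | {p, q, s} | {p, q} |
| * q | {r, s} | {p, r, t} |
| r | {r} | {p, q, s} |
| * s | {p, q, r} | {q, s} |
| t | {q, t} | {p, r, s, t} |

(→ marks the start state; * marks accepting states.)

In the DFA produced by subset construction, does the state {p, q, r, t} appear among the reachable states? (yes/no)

Start state of the DFA: {p}.
{p} --0--> {p, q, s}  [new]
{p} --1--> {p, q}  [new]
{p, q, s} --0--> {p, q, r, s}  [new]
{p, q, s} --1--> {p, q, r, s, t}  [new]
{p, q} --0--> {p, q, r, s}  [seen]
{p, q} --1--> {p, q, r, t}  [new]
{p, q, r, s} --0--> {p, q, r, s}  [seen]
{p, q, r, s} --1--> {p, q, r, s, t}  [seen]
{p, q, r, s, t} --0--> {p, q, r, s, t}  [seen]
{p, q, r, s, t} --1--> {p, q, r, s, t}  [seen]
{p, q, r, t} --0--> {p, q, r, s, t}  [seen]
{p, q, r, t} --1--> {p, q, r, s, t}  [seen]
Reachable DFA states: {p}, {p, q, s}, {p, q}, {p, q, r, s}, {p, q, r, s, t}, {p, q, r, t}.
{p, q, r, t} is among them.

yes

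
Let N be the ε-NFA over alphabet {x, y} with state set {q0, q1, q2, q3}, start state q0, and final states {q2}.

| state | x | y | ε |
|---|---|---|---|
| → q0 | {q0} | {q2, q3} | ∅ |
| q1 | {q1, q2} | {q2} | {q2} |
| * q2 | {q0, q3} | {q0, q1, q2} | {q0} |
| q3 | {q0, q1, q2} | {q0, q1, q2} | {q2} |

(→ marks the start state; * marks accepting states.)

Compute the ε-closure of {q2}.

{q0, q2}

Begin with {q2}.
q2 →ε {q0}; add q0.
ε-closure = {q0, q2}.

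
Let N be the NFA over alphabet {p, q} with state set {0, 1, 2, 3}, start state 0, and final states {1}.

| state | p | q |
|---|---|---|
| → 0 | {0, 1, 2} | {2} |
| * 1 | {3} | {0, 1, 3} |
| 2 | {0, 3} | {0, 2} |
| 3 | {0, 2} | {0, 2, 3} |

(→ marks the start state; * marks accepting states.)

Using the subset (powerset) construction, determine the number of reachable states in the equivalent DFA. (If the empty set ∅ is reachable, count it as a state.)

Start state of the DFA: {0}.
{0} --p--> {0, 1, 2}  [new]
{0} --q--> {2}  [new]
{0, 1, 2} --p--> {0, 1, 2, 3}  [new]
{0, 1, 2} --q--> {0, 1, 2, 3}  [seen]
{2} --p--> {0, 3}  [new]
{2} --q--> {0, 2}  [new]
{0, 1, 2, 3} --p--> {0, 1, 2, 3}  [seen]
{0, 1, 2, 3} --q--> {0, 1, 2, 3}  [seen]
{0, 3} --p--> {0, 1, 2}  [seen]
{0, 3} --q--> {0, 2, 3}  [new]
{0, 2} --p--> {0, 1, 2, 3}  [seen]
{0, 2} --q--> {0, 2}  [seen]
{0, 2, 3} --p--> {0, 1, 2, 3}  [seen]
{0, 2, 3} --q--> {0, 2, 3}  [seen]
Reachable DFA states: {0}, {0, 1, 2}, {2}, {0, 1, 2, 3}, {0, 3}, {0, 2}, {0, 2, 3}.

7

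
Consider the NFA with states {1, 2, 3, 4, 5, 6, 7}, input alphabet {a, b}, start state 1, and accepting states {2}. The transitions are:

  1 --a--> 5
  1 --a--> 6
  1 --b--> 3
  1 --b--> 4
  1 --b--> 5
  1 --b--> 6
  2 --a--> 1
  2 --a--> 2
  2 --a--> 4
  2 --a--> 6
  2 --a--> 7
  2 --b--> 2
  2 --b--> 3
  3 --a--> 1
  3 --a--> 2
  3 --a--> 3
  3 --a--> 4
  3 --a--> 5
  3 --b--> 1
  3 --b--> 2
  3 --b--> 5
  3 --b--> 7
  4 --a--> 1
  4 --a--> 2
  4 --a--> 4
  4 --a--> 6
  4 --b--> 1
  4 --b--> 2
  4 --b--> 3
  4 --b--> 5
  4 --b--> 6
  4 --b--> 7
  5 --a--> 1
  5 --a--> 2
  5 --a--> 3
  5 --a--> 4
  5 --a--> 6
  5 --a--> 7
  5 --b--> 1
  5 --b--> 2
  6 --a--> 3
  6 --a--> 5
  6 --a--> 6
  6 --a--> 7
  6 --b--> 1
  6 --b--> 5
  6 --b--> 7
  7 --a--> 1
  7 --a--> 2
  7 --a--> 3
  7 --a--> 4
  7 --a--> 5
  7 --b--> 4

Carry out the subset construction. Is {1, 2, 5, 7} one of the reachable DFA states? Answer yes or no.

Start state of the DFA: {1}.
{1} --a--> {5, 6}  [new]
{1} --b--> {3, 4, 5, 6}  [new]
{5, 6} --a--> {1, 2, 3, 4, 5, 6, 7}  [new]
{5, 6} --b--> {1, 2, 5, 7}  [new]
{3, 4, 5, 6} --a--> {1, 2, 3, 4, 5, 6, 7}  [seen]
{3, 4, 5, 6} --b--> {1, 2, 3, 5, 6, 7}  [new]
{1, 2, 3, 4, 5, 6, 7} --a--> {1, 2, 3, 4, 5, 6, 7}  [seen]
{1, 2, 3, 4, 5, 6, 7} --b--> {1, 2, 3, 4, 5, 6, 7}  [seen]
{1, 2, 5, 7} --a--> {1, 2, 3, 4, 5, 6, 7}  [seen]
{1, 2, 5, 7} --b--> {1, 2, 3, 4, 5, 6}  [new]
{1, 2, 3, 5, 6, 7} --a--> {1, 2, 3, 4, 5, 6, 7}  [seen]
{1, 2, 3, 5, 6, 7} --b--> {1, 2, 3, 4, 5, 6, 7}  [seen]
{1, 2, 3, 4, 5, 6} --a--> {1, 2, 3, 4, 5, 6, 7}  [seen]
{1, 2, 3, 4, 5, 6} --b--> {1, 2, 3, 4, 5, 6, 7}  [seen]
Reachable DFA states: {1}, {5, 6}, {3, 4, 5, 6}, {1, 2, 3, 4, 5, 6, 7}, {1, 2, 5, 7}, {1, 2, 3, 5, 6, 7}, {1, 2, 3, 4, 5, 6}.
{1, 2, 5, 7} is among them.

yes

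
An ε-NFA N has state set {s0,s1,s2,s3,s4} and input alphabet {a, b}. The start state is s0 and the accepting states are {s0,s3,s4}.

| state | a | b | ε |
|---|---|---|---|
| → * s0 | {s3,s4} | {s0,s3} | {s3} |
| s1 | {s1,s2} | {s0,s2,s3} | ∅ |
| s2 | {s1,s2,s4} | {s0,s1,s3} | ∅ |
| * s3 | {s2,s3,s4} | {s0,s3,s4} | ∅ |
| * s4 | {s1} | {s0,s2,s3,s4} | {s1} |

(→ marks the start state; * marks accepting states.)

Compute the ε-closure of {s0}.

{s0,s3}

Begin with {s0}.
s0 →ε {s3}; add s3.
ε-closure = {s0,s3}.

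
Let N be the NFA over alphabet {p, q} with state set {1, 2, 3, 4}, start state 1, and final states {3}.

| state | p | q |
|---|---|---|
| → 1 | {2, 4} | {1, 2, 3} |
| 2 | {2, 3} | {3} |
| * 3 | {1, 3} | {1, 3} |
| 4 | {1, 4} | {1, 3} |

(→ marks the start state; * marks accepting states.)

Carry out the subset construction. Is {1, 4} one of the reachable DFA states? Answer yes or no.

Start state of the DFA: {1}.
{1} --p--> {2, 4}  [new]
{1} --q--> {1, 2, 3}  [new]
{2, 4} --p--> {1, 2, 3, 4}  [new]
{2, 4} --q--> {1, 3}  [new]
{1, 2, 3} --p--> {1, 2, 3, 4}  [seen]
{1, 2, 3} --q--> {1, 2, 3}  [seen]
{1, 2, 3, 4} --p--> {1, 2, 3, 4}  [seen]
{1, 2, 3, 4} --q--> {1, 2, 3}  [seen]
{1, 3} --p--> {1, 2, 3, 4}  [seen]
{1, 3} --q--> {1, 2, 3}  [seen]
Reachable DFA states: {1}, {2, 4}, {1, 2, 3}, {1, 2, 3, 4}, {1, 3}.
{1, 4} is not among them.

no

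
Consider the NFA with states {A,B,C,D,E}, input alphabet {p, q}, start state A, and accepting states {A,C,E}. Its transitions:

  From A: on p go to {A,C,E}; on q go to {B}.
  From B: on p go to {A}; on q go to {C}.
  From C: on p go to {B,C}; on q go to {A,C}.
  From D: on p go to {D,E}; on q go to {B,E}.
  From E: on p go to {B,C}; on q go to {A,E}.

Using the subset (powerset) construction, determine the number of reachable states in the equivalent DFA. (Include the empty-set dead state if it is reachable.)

Start state of the DFA: {A}.
{A} --p--> {A,C,E}  [new]
{A} --q--> {B}  [new]
{A,C,E} --p--> {A,B,C,E}  [new]
{A,C,E} --q--> {A,B,C,E}  [seen]
{B} --p--> {A}  [seen]
{B} --q--> {C}  [new]
{A,B,C,E} --p--> {A,B,C,E}  [seen]
{A,B,C,E} --q--> {A,B,C,E}  [seen]
{C} --p--> {B,C}  [new]
{C} --q--> {A,C}  [new]
{B,C} --p--> {A,B,C}  [new]
{B,C} --q--> {A,C}  [seen]
{A,C} --p--> {A,B,C,E}  [seen]
{A,C} --q--> {A,B,C}  [seen]
{A,B,C} --p--> {A,B,C,E}  [seen]
{A,B,C} --q--> {A,B,C}  [seen]
Reachable DFA states: {A}, {A,C,E}, {B}, {A,B,C,E}, {C}, {B,C}, {A,C}, {A,B,C}.

8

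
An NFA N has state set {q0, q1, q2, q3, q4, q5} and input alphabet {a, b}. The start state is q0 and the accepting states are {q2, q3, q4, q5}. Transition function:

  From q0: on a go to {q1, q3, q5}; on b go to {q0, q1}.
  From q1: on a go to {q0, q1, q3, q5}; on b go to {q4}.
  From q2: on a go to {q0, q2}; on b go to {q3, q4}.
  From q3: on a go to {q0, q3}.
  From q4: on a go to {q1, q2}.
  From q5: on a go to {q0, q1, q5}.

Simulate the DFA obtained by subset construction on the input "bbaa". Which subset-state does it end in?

{q0, q1, q2, q3, q5}

Start: {q0}.
δ(q0,b) = {q0, q1}.
Union: {q0, q1}.
After b: {q0, q1}.
δ(q0,b) = {q0, q1}; δ(q1,b) = {q4}.
Union: {q0, q1, q4}.
After b: {q0, q1, q4}.
δ(q0,a) = {q1, q3, q5}; δ(q1,a) = {q0, q1, q3, q5}; δ(q4,a) = {q1, q2}.
Union: {q0, q1, q2, q3, q5}.
After a: {q0, q1, q2, q3, q5}.
δ(q0,a) = {q1, q3, q5}; δ(q1,a) = {q0, q1, q3, q5}; δ(q2,a) = {q0, q2}; δ(q3,a) = {q0, q3}; δ(q5,a) = {q0, q1, q5}.
Union: {q0, q1, q2, q3, q5}.
After a: {q0, q1, q2, q3, q5}.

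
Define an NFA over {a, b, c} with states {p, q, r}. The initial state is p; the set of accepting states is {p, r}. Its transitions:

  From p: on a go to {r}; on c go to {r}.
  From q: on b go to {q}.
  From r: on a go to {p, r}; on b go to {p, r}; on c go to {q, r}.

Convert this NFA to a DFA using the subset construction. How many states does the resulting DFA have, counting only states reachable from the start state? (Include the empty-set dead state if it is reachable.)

Start state of the DFA: {p}.
{p} --a--> {r}  [new]
{p} --b--> ∅  [new]
{p} --c--> {r}  [seen]
{r} --a--> {p, r}  [new]
{r} --b--> {p, r}  [seen]
{r} --c--> {q, r}  [new]
∅ --a--> ∅  [seen]
∅ --b--> ∅  [seen]
∅ --c--> ∅  [seen]
{p, r} --a--> {p, r}  [seen]
{p, r} --b--> {p, r}  [seen]
{p, r} --c--> {q, r}  [seen]
{q, r} --a--> {p, r}  [seen]
{q, r} --b--> {p, q, r}  [new]
{q, r} --c--> {q, r}  [seen]
{p, q, r} --a--> {p, r}  [seen]
{p, q, r} --b--> {p, q, r}  [seen]
{p, q, r} --c--> {q, r}  [seen]
Reachable DFA states: {p}, {r}, ∅, {p, r}, {q, r}, {p, q, r}.

6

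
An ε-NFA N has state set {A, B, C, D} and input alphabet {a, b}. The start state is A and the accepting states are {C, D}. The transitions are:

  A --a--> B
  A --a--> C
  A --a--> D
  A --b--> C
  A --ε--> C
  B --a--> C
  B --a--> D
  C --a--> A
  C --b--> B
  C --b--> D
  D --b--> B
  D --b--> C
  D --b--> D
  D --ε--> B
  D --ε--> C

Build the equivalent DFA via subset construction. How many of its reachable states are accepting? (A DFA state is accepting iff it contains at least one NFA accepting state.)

3

Start state of the DFA: {A, C} (ε-closure of the NFA start).
{A, C} --a--> {A, B, C, D}  [new]
{A, C} --b--> {B, C, D}  [new]
{A, B, C, D} --a--> {A, B, C, D}  [seen]
{A, B, C, D} --b--> {B, C, D}  [seen]
{B, C, D} --a--> {A, B, C, D}  [seen]
{B, C, D} --b--> {B, C, D}  [seen]
Reachable DFA states: {A, C}, {A, B, C, D}, {B, C, D}.
Accepting DFA states (contain an NFA accepting state): {A, C}, {A, B, C, D}, {B, C, D}.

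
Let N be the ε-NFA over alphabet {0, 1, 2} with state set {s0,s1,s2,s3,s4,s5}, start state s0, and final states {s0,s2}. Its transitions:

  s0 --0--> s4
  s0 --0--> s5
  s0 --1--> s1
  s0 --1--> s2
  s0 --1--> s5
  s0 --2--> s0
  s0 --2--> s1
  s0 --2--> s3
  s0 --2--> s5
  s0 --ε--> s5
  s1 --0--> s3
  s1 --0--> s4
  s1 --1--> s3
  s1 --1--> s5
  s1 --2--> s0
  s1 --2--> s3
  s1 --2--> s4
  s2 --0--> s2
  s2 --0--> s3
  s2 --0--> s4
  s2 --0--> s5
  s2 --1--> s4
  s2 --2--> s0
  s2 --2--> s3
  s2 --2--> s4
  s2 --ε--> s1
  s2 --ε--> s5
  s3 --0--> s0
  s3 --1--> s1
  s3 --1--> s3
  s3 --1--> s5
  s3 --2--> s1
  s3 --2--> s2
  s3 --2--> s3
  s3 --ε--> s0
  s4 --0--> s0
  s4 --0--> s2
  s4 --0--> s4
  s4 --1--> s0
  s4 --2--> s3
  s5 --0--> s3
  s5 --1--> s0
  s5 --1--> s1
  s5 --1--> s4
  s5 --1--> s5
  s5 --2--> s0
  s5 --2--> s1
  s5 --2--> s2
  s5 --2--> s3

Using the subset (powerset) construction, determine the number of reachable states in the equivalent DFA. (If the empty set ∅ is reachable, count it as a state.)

Start state of the DFA: {s0,s5} (ε-closure of the NFA start).
{s0,s5} --0--> {s0,s3,s4,s5}  [new]
{s0,s5} --1--> {s0,s1,s2,s4,s5}  [new]
{s0,s5} --2--> {s0,s1,s2,s3,s5}  [new]
{s0,s3,s4,s5} --0--> {s0,s1,s2,s3,s4,s5}  [new]
{s0,s3,s4,s5} --1--> {s0,s1,s2,s3,s4,s5}  [seen]
{s0,s3,s4,s5} --2--> {s0,s1,s2,s3,s5}  [seen]
{s0,s1,s2,s4,s5} --0--> {s0,s1,s2,s3,s4,s5}  [seen]
{s0,s1,s2,s4,s5} --1--> {s0,s1,s2,s3,s4,s5}  [seen]
{s0,s1,s2,s4,s5} --2--> {s0,s1,s2,s3,s4,s5}  [seen]
{s0,s1,s2,s3,s5} --0--> {s0,s1,s2,s3,s4,s5}  [seen]
{s0,s1,s2,s3,s5} --1--> {s0,s1,s2,s3,s4,s5}  [seen]
{s0,s1,s2,s3,s5} --2--> {s0,s1,s2,s3,s4,s5}  [seen]
{s0,s1,s2,s3,s4,s5} --0--> {s0,s1,s2,s3,s4,s5}  [seen]
{s0,s1,s2,s3,s4,s5} --1--> {s0,s1,s2,s3,s4,s5}  [seen]
{s0,s1,s2,s3,s4,s5} --2--> {s0,s1,s2,s3,s4,s5}  [seen]
Reachable DFA states: {s0,s5}, {s0,s3,s4,s5}, {s0,s1,s2,s4,s5}, {s0,s1,s2,s3,s5}, {s0,s1,s2,s3,s4,s5}.

5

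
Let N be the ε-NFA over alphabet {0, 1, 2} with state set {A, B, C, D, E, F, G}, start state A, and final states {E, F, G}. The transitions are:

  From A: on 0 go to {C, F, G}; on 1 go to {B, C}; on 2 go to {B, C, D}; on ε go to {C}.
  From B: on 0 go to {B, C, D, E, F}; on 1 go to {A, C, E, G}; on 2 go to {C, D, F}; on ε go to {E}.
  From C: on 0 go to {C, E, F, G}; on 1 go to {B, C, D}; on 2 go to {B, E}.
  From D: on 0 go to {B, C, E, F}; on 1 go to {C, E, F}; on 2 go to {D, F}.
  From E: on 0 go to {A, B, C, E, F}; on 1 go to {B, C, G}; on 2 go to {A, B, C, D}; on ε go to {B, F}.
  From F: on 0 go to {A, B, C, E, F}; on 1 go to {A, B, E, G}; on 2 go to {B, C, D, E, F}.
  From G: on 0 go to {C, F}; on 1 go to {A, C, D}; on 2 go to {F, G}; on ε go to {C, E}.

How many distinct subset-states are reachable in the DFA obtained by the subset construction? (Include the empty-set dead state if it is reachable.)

Start state of the DFA: {A, C} (ε-closure of the NFA start).
{A, C} --0--> {B, C, E, F, G}  [new]
{A, C} --1--> {B, C, D, E, F}  [new]
{A, C} --2--> {B, C, D, E, F}  [seen]
{B, C, E, F, G} --0--> {A, B, C, D, E, F, G}  [new]
{B, C, E, F, G} --1--> {A, B, C, D, E, F, G}  [seen]
{B, C, E, F, G} --2--> {A, B, C, D, E, F, G}  [seen]
{B, C, D, E, F} --0--> {A, B, C, D, E, F, G}  [seen]
{B, C, D, E, F} --1--> {A, B, C, D, E, F, G}  [seen]
{B, C, D, E, F} --2--> {A, B, C, D, E, F}  [new]
{A, B, C, D, E, F, G} --0--> {A, B, C, D, E, F, G}  [seen]
{A, B, C, D, E, F, G} --1--> {A, B, C, D, E, F, G}  [seen]
{A, B, C, D, E, F, G} --2--> {A, B, C, D, E, F, G}  [seen]
{A, B, C, D, E, F} --0--> {A, B, C, D, E, F, G}  [seen]
{A, B, C, D, E, F} --1--> {A, B, C, D, E, F, G}  [seen]
{A, B, C, D, E, F} --2--> {A, B, C, D, E, F}  [seen]
Reachable DFA states: {A, C}, {B, C, E, F, G}, {B, C, D, E, F}, {A, B, C, D, E, F, G}, {A, B, C, D, E, F}.

5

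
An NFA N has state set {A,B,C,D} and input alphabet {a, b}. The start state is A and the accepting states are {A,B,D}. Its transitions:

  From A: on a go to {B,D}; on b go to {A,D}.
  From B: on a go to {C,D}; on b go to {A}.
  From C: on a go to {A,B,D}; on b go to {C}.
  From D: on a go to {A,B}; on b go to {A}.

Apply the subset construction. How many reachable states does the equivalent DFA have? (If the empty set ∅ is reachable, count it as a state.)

6

Start state of the DFA: {A}.
{A} --a--> {B,D}  [new]
{A} --b--> {A,D}  [new]
{B,D} --a--> {A,B,C,D}  [new]
{B,D} --b--> {A}  [seen]
{A,D} --a--> {A,B,D}  [new]
{A,D} --b--> {A,D}  [seen]
{A,B,C,D} --a--> {A,B,C,D}  [seen]
{A,B,C,D} --b--> {A,C,D}  [new]
{A,B,D} --a--> {A,B,C,D}  [seen]
{A,B,D} --b--> {A,D}  [seen]
{A,C,D} --a--> {A,B,D}  [seen]
{A,C,D} --b--> {A,C,D}  [seen]
Reachable DFA states: {A}, {B,D}, {A,D}, {A,B,C,D}, {A,B,D}, {A,C,D}.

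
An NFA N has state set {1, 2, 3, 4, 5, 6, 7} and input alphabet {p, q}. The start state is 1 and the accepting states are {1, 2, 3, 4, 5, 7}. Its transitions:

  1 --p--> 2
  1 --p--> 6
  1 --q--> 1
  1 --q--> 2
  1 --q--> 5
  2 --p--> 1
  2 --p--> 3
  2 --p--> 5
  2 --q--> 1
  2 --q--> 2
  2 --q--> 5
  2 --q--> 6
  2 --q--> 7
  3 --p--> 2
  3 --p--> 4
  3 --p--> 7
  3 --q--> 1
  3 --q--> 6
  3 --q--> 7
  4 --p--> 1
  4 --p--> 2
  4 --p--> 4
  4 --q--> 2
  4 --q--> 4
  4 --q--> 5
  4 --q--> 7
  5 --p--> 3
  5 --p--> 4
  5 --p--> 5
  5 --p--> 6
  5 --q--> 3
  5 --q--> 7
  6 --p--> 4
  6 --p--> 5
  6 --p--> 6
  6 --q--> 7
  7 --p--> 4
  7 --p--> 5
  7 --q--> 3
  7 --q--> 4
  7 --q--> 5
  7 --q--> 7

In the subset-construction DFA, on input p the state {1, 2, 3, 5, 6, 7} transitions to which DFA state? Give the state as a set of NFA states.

δ(1,p) = {2, 6}; δ(2,p) = {1, 3, 5}; δ(3,p) = {2, 4, 7}; δ(5,p) = {3, 4, 5, 6}; δ(6,p) = {4, 5, 6}; δ(7,p) = {4, 5}.
Union: {1, 2, 3, 4, 5, 6, 7}.

{1, 2, 3, 4, 5, 6, 7}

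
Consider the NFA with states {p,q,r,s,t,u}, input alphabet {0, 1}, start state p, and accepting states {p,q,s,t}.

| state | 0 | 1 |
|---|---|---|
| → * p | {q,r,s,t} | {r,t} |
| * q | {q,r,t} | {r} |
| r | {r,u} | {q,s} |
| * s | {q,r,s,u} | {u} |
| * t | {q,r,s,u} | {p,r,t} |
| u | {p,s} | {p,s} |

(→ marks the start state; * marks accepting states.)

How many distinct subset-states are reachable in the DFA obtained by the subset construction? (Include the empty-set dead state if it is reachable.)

Start state of the DFA: {p}.
{p} --0--> {q,r,s,t}  [new]
{p} --1--> {r,t}  [new]
{q,r,s,t} --0--> {q,r,s,t,u}  [new]
{q,r,s,t} --1--> {p,q,r,s,t,u}  [new]
{r,t} --0--> {q,r,s,u}  [new]
{r,t} --1--> {p,q,r,s,t}  [new]
{q,r,s,t,u} --0--> {p,q,r,s,t,u}  [seen]
{q,r,s,t,u} --1--> {p,q,r,s,t,u}  [seen]
{p,q,r,s,t,u} --0--> {p,q,r,s,t,u}  [seen]
{p,q,r,s,t,u} --1--> {p,q,r,s,t,u}  [seen]
{q,r,s,u} --0--> {p,q,r,s,t,u}  [seen]
{q,r,s,u} --1--> {p,q,r,s,u}  [new]
{p,q,r,s,t} --0--> {q,r,s,t,u}  [seen]
{p,q,r,s,t} --1--> {p,q,r,s,t,u}  [seen]
{p,q,r,s,u} --0--> {p,q,r,s,t,u}  [seen]
{p,q,r,s,u} --1--> {p,q,r,s,t,u}  [seen]
Reachable DFA states: {p}, {q,r,s,t}, {r,t}, {q,r,s,t,u}, {p,q,r,s,t,u}, {q,r,s,u}, {p,q,r,s,t}, {p,q,r,s,u}.

8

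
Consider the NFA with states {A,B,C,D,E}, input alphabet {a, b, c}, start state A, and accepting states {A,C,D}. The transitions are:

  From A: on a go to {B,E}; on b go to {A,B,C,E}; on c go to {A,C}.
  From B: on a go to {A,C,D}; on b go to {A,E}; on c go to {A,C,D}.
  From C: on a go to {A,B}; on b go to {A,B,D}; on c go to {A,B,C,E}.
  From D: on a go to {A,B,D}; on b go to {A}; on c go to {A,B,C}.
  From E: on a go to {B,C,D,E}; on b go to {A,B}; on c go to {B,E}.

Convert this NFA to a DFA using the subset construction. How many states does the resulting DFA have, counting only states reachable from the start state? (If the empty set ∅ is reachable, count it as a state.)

6

Start state of the DFA: {A}.
{A} --a--> {B,E}  [new]
{A} --b--> {A,B,C,E}  [new]
{A} --c--> {A,C}  [new]
{B,E} --a--> {A,B,C,D,E}  [new]
{B,E} --b--> {A,B,E}  [new]
{B,E} --c--> {A,B,C,D,E}  [seen]
{A,B,C,E} --a--> {A,B,C,D,E}  [seen]
{A,B,C,E} --b--> {A,B,C,D,E}  [seen]
{A,B,C,E} --c--> {A,B,C,D,E}  [seen]
{A,C} --a--> {A,B,E}  [seen]
{A,C} --b--> {A,B,C,D,E}  [seen]
{A,C} --c--> {A,B,C,E}  [seen]
{A,B,C,D,E} --a--> {A,B,C,D,E}  [seen]
{A,B,C,D,E} --b--> {A,B,C,D,E}  [seen]
{A,B,C,D,E} --c--> {A,B,C,D,E}  [seen]
{A,B,E} --a--> {A,B,C,D,E}  [seen]
{A,B,E} --b--> {A,B,C,E}  [seen]
{A,B,E} --c--> {A,B,C,D,E}  [seen]
Reachable DFA states: {A}, {B,E}, {A,B,C,E}, {A,C}, {A,B,C,D,E}, {A,B,E}.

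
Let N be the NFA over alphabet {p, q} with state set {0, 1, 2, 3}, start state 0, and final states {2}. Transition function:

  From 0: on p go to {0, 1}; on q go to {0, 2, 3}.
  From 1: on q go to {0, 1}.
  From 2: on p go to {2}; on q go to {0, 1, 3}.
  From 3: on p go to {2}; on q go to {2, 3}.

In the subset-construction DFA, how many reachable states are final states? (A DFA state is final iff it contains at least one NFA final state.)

3

Start state of the DFA: {0}.
{0} --p--> {0, 1}  [new]
{0} --q--> {0, 2, 3}  [new]
{0, 1} --p--> {0, 1}  [seen]
{0, 1} --q--> {0, 1, 2, 3}  [new]
{0, 2, 3} --p--> {0, 1, 2}  [new]
{0, 2, 3} --q--> {0, 1, 2, 3}  [seen]
{0, 1, 2, 3} --p--> {0, 1, 2}  [seen]
{0, 1, 2, 3} --q--> {0, 1, 2, 3}  [seen]
{0, 1, 2} --p--> {0, 1, 2}  [seen]
{0, 1, 2} --q--> {0, 1, 2, 3}  [seen]
Reachable DFA states: {0}, {0, 1}, {0, 2, 3}, {0, 1, 2, 3}, {0, 1, 2}.
Accepting DFA states (contain an NFA accepting state): {0, 2, 3}, {0, 1, 2, 3}, {0, 1, 2}.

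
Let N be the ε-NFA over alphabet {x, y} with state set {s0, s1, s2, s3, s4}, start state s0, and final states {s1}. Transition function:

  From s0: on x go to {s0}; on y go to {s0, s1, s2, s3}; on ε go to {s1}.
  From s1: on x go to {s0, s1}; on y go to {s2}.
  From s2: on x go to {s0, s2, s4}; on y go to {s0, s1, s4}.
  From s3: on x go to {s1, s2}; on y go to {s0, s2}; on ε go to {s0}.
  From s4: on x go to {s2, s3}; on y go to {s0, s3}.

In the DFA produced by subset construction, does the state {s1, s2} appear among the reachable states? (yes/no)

Start state of the DFA: {s0, s1} (ε-closure of the NFA start).
{s0, s1} --x--> {s0, s1}  [seen]
{s0, s1} --y--> {s0, s1, s2, s3}  [new]
{s0, s1, s2, s3} --x--> {s0, s1, s2, s4}  [new]
{s0, s1, s2, s3} --y--> {s0, s1, s2, s3, s4}  [new]
{s0, s1, s2, s4} --x--> {s0, s1, s2, s3, s4}  [seen]
{s0, s1, s2, s4} --y--> {s0, s1, s2, s3, s4}  [seen]
{s0, s1, s2, s3, s4} --x--> {s0, s1, s2, s3, s4}  [seen]
{s0, s1, s2, s3, s4} --y--> {s0, s1, s2, s3, s4}  [seen]
Reachable DFA states: {s0, s1}, {s0, s1, s2, s3}, {s0, s1, s2, s4}, {s0, s1, s2, s3, s4}.
{s1, s2} is not among them.

no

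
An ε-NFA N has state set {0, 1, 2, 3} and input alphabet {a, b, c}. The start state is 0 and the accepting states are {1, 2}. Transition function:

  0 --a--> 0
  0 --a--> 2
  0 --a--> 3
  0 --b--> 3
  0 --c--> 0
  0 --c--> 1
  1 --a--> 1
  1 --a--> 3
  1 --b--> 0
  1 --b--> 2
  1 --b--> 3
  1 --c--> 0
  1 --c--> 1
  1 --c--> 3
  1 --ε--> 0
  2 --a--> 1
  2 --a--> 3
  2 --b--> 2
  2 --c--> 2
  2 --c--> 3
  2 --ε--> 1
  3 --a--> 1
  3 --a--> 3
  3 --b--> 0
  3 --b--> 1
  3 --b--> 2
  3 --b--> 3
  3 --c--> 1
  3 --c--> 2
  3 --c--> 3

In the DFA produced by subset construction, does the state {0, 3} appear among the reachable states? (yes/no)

Start state of the DFA: {0} (ε-closure of the NFA start).
{0} --a--> {0, 1, 2, 3}  [new]
{0} --b--> {3}  [new]
{0} --c--> {0, 1}  [new]
{0, 1, 2, 3} --a--> {0, 1, 2, 3}  [seen]
{0, 1, 2, 3} --b--> {0, 1, 2, 3}  [seen]
{0, 1, 2, 3} --c--> {0, 1, 2, 3}  [seen]
{3} --a--> {0, 1, 3}  [new]
{3} --b--> {0, 1, 2, 3}  [seen]
{3} --c--> {0, 1, 2, 3}  [seen]
{0, 1} --a--> {0, 1, 2, 3}  [seen]
{0, 1} --b--> {0, 1, 2, 3}  [seen]
{0, 1} --c--> {0, 1, 3}  [seen]
{0, 1, 3} --a--> {0, 1, 2, 3}  [seen]
{0, 1, 3} --b--> {0, 1, 2, 3}  [seen]
{0, 1, 3} --c--> {0, 1, 2, 3}  [seen]
Reachable DFA states: {0}, {0, 1, 2, 3}, {3}, {0, 1}, {0, 1, 3}.
{0, 3} is not among them.

no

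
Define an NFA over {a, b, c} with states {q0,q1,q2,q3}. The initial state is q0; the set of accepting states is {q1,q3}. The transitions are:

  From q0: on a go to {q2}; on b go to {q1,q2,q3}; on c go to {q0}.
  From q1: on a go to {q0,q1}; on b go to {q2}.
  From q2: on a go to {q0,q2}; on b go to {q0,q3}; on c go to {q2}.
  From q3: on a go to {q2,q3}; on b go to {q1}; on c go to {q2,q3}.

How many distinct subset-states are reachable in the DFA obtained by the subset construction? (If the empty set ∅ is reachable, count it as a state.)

Start state of the DFA: {q0}.
{q0} --a--> {q2}  [new]
{q0} --b--> {q1,q2,q3}  [new]
{q0} --c--> {q0}  [seen]
{q2} --a--> {q0,q2}  [new]
{q2} --b--> {q0,q3}  [new]
{q2} --c--> {q2}  [seen]
{q1,q2,q3} --a--> {q0,q1,q2,q3}  [new]
{q1,q2,q3} --b--> {q0,q1,q2,q3}  [seen]
{q1,q2,q3} --c--> {q2,q3}  [new]
{q0,q2} --a--> {q0,q2}  [seen]
{q0,q2} --b--> {q0,q1,q2,q3}  [seen]
{q0,q2} --c--> {q0,q2}  [seen]
{q0,q3} --a--> {q2,q3}  [seen]
{q0,q3} --b--> {q1,q2,q3}  [seen]
{q0,q3} --c--> {q0,q2,q3}  [new]
{q0,q1,q2,q3} --a--> {q0,q1,q2,q3}  [seen]
{q0,q1,q2,q3} --b--> {q0,q1,q2,q3}  [seen]
{q0,q1,q2,q3} --c--> {q0,q2,q3}  [seen]
{q2,q3} --a--> {q0,q2,q3}  [seen]
{q2,q3} --b--> {q0,q1,q3}  [new]
{q2,q3} --c--> {q2,q3}  [seen]
{q0,q2,q3} --a--> {q0,q2,q3}  [seen]
{q0,q2,q3} --b--> {q0,q1,q2,q3}  [seen]
{q0,q2,q3} --c--> {q0,q2,q3}  [seen]
{q0,q1,q3} --a--> {q0,q1,q2,q3}  [seen]
{q0,q1,q3} --b--> {q1,q2,q3}  [seen]
{q0,q1,q3} --c--> {q0,q2,q3}  [seen]
Reachable DFA states: {q0}, {q2}, {q1,q2,q3}, {q0,q2}, {q0,q3}, {q0,q1,q2,q3}, {q2,q3}, {q0,q2,q3}, {q0,q1,q3}.

9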